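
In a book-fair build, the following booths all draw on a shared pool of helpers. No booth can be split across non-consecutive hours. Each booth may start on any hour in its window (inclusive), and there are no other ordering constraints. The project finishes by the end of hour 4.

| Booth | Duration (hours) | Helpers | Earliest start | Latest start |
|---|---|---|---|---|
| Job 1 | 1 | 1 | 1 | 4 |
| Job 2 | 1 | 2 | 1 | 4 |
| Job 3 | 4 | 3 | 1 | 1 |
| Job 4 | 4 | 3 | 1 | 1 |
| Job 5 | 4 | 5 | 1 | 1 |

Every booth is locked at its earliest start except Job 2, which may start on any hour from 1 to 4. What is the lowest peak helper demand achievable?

13

Job 2@1: h1:14  h2:11  h3:11  h4:11 → peak 14
Job 2@2: h1:12  h2:13  h3:11  h4:11 → peak 13
Job 2@3: h1:12  h2:11  h3:13  h4:11 → peak 13
Job 2@4: h1:12  h2:11  h3:11  h4:13 → peak 13
Best is Job 2@2, peak 13.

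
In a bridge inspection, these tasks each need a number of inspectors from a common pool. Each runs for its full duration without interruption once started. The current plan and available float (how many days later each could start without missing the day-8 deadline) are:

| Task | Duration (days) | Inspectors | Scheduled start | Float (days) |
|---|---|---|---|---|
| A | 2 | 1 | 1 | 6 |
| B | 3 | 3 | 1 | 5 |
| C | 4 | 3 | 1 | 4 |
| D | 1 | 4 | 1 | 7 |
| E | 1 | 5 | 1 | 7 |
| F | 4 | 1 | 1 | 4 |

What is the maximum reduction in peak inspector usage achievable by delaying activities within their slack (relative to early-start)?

Early-start peak: d1:17  d2:8  d3:7  d4:4  d5:0  d6:0  d7:0  d8:0 ⇒ 17.
Leveled (A@1, B@1, C@3, D@7, E@8, F@4): d1:4  d2:4  d3:6  d4:4  d5:4  d6:4  d7:5  d8:5 ⇒ 6.
Reduction 17 − 6 = 11.

11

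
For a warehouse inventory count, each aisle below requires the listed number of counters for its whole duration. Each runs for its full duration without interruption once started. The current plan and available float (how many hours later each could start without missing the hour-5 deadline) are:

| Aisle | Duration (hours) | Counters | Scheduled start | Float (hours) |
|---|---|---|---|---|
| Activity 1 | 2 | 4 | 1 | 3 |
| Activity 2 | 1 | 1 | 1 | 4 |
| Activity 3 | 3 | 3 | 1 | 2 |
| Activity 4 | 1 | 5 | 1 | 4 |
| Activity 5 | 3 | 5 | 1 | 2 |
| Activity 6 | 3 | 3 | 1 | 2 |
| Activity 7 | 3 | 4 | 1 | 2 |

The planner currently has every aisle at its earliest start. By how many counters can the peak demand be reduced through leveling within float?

Early-start peak: h1:25  h2:19  h3:15  h4:0  h5:0 ⇒ 25.
Leveled (Activity 1@1, Activity 2@1, Activity 3@1, Activity 4@1, Activity 5@2, Activity 6@2, Activity 7@3): h1:13  h2:15  h3:15  h4:12  h5:4 ⇒ 15.
Reduction 25 − 15 = 10.

10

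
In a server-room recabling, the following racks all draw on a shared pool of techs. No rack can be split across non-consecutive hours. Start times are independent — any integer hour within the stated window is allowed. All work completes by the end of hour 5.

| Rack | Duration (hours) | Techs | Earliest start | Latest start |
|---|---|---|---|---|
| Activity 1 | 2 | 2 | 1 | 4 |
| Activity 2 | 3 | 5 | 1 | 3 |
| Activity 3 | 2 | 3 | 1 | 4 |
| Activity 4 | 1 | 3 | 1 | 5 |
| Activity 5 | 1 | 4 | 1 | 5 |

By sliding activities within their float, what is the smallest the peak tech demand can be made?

Early-start (Activity 1@1, Activity 2@1, Activity 3@1, Activity 4@1, Activity 5@1) gives peak 17: h1:17  h2:10  h3:5  h4:0  h5:0.
Shift Activity 3→4, Activity 4→4, Activity 5→5.
Schedule Activity 1@1, Activity 2@1, Activity 3@4, Activity 4@4, Activity 5@5: h1:7  h2:7  h3:5  h4:6  h5:7 — peak 7.
Total tech-hours = 32 over 5 hours ⇒ peak ≥ ⌈32/5⌉ = 7, so 7 is optimal.

7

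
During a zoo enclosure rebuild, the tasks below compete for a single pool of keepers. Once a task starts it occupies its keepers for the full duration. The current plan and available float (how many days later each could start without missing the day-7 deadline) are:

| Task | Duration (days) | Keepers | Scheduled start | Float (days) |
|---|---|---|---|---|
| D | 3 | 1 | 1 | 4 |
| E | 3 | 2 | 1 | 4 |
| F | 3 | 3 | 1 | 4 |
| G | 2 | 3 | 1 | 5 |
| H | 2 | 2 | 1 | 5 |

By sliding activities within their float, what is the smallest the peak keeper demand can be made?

Early-start (D@1, E@1, F@1, G@1, H@1) gives peak 11: d1:11  d2:11  d3:6  d4:0  d5:0  d6:0  d7:0.
Shift E→3, F→4, H→6.
Schedule D@1, E@3, F@4, G@1, H@6: d1:4  d2:4  d3:3  d4:5  d5:5  d6:5  d7:2 — peak 5.

5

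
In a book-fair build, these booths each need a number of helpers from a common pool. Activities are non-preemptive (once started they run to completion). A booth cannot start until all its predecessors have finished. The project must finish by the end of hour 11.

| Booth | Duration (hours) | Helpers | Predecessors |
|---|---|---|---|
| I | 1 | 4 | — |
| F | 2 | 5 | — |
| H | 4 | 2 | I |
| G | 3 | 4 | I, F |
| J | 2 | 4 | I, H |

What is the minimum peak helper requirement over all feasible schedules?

6

Early-start (I@1, F@1, H@2, G@3, J@6) gives peak 9: h1:9  h2:7  h3:6  h4:6  h5:6  h6:4  h7:4  h8:0  h9:0  h10:0  h11:0.
Shift F→2, H→4, G→4, J→8.
Schedule I@1, F@2, H@4, G@4, J@8: h1:4  h2:5  h3:5  h4:6  h5:6  h6:6  h7:2  h8:4  h9:4  h10:0  h11:0 — peak 6.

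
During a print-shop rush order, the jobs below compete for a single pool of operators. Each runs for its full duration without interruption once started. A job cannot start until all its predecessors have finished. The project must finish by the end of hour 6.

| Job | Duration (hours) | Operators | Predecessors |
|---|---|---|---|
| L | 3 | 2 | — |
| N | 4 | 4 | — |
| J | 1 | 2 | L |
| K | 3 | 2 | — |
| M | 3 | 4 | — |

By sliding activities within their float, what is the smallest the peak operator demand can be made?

8

Early-start (L@1, N@1, J@4, K@1, M@1) gives peak 12: h1:12  h2:12  h3:12  h4:6  h5:0  h6:0.
Shift J→5, M→4.
Schedule L@1, N@1, J@5, K@1, M@4: h1:8  h2:8  h3:8  h4:8  h5:6  h6:4 — peak 8.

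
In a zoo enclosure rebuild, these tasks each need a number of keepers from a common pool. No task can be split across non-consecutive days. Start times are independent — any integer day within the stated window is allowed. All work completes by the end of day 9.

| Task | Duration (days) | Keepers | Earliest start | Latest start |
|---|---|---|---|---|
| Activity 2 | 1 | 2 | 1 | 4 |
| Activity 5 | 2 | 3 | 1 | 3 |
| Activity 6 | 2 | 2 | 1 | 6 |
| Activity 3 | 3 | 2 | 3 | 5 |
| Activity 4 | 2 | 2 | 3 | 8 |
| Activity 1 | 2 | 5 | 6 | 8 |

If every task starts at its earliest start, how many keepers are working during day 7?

5

At early start, day 7 has: Activity 1.
Demand: 5 = 5.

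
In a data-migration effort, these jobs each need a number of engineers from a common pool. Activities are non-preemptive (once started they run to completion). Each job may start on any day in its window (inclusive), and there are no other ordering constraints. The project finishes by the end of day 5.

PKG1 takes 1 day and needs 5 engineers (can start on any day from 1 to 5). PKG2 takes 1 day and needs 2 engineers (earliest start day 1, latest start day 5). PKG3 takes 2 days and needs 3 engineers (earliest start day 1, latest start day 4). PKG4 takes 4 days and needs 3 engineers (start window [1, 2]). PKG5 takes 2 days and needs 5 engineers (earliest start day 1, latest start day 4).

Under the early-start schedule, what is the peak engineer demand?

18

Early-start schedule: PKG1@1, PKG2@1, PKG3@1, PKG4@1, PKG5@1.
Load per day: day 1: 18, day 2: 11, day 3: 3, day 4: 3, day 5: 0.
Peak is 18.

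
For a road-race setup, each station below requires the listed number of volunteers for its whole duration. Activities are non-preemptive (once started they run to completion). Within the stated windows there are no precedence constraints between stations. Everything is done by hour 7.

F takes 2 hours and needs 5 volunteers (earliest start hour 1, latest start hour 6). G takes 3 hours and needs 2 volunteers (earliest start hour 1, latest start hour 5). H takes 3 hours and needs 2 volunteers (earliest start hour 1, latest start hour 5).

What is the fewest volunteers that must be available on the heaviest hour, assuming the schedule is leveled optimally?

5

Early-start (F@1, G@1, H@1) gives peak 9: h1:9  h2:9  h3:4  h4:0  h5:0  h6:0  h7:0.
Shift G→3, H→3.
Schedule F@1, G@3, H@3: h1:5  h2:5  h3:4  h4:4  h5:4  h6:0  h7:0 — peak 5.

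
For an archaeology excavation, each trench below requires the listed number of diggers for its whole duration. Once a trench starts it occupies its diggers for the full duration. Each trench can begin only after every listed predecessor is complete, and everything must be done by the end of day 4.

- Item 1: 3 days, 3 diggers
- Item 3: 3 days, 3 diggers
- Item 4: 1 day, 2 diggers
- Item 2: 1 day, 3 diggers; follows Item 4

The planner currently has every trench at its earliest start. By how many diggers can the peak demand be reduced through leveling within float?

3

Early-start peak: d1:8  d2:9  d3:6  d4:0 ⇒ 9.
Leveled (Item 1@1, Item 3@2, Item 4@1, Item 2@4): d1:5  d2:6  d3:6  d4:6 ⇒ 6.
Reduction 9 − 6 = 3.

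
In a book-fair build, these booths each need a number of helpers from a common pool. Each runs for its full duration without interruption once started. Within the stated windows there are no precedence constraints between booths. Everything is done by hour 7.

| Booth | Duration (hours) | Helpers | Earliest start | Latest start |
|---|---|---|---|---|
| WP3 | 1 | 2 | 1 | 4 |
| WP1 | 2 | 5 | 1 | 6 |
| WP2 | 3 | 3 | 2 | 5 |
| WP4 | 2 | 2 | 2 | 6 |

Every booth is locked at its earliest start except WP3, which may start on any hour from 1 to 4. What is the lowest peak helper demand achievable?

10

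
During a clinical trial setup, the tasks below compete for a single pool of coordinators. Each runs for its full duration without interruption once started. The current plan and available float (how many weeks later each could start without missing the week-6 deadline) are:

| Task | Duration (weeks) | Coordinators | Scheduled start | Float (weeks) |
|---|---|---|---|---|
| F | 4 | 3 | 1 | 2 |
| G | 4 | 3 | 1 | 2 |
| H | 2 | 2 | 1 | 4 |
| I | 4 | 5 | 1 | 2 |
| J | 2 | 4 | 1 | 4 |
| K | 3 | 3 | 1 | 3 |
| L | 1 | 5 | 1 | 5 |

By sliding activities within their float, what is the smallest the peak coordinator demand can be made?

14

Early-start (F@1, G@1, H@1, I@1, J@1, K@1, L@1) gives peak 25: w1:25  w2:20  w3:14  w4:11  w5:0  w6:0.
Shift J→5, K→3, L→5.
Schedule F@1, G@1, H@1, I@1, J@5, K@3, L@5: w1:13  w2:13  w3:14  w4:14  w5:12  w6:4 — peak 14.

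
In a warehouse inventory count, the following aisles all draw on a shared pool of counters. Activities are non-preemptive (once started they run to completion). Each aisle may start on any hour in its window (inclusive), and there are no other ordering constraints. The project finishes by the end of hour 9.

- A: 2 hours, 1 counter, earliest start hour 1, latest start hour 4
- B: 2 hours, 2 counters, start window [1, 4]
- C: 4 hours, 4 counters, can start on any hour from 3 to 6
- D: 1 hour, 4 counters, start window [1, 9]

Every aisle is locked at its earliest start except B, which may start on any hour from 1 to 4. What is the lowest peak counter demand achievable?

6

B@1: h1:7  h2:3  h3:4  h4:4  h5:4  h6:4  h7:0  h8:0  h9:0 → peak 7
B@2: h1:5  h2:3  h3:6  h4:4  h5:4  h6:4  h7:0  h8:0  h9:0 → peak 6
B@3: h1:5  h2:1  h3:6  h4:6  h5:4  h6:4  h7:0  h8:0  h9:0 → peak 6
B@4: h1:5  h2:1  h3:4  h4:6  h5:6  h6:4  h7:0  h8:0  h9:0 → peak 6
Best is B@2, peak 6.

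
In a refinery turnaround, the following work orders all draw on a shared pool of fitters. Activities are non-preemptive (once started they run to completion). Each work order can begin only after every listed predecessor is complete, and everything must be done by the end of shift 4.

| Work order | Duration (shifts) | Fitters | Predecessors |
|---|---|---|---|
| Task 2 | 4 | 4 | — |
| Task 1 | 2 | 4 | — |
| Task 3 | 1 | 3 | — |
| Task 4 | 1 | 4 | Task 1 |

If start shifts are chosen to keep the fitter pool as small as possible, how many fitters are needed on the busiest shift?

8

Early-start (Task 2@1, Task 1@1, Task 3@1, Task 4@3) gives peak 11: s1:11  s2:8  s3:8  s4:4.
Shift Task 3→3, Task 4→4.
Schedule Task 2@1, Task 1@1, Task 3@3, Task 4@4: s1:8  s2:8  s3:7  s4:8 — peak 8.
Total fitter-shifts = 31 over 4 shifts ⇒ peak ≥ ⌈31/4⌉ = 8, so 8 is optimal.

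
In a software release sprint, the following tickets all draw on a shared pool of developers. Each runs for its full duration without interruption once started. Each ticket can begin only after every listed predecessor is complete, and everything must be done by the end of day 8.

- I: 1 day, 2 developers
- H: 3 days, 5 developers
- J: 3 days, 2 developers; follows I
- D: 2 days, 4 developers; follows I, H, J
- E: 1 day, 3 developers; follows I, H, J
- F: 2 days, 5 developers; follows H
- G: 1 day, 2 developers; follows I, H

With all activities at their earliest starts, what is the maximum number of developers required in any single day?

12

Early-start schedule: I@1, H@1, J@2, D@5, E@5, F@4, G@4.
Load per day: day 1: 7, day 2: 7, day 3: 7, day 4: 9, day 5: 12, day 6: 4, day 7: 0, day 8: 0.
Peak is 12.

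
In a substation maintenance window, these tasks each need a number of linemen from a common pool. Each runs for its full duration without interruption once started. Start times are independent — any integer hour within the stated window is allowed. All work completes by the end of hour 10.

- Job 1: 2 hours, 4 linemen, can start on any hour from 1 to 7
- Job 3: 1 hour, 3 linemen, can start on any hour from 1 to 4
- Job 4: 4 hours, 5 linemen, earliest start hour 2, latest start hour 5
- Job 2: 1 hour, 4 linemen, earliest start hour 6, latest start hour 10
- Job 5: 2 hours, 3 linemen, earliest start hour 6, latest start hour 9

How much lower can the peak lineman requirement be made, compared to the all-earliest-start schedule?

4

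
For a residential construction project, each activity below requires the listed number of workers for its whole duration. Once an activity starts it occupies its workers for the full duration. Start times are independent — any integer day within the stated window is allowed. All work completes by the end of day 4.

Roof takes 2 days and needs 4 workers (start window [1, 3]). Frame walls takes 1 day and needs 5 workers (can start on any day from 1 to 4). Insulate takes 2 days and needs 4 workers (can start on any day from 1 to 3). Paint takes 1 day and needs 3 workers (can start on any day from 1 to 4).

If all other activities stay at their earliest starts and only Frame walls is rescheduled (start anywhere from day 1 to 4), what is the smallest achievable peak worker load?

11

Frame walls@1: d1:16  d2:8  d3:0  d4:0 → peak 16
Frame walls@2: d1:11  d2:13  d3:0  d4:0 → peak 13
Frame walls@3: d1:11  d2:8  d3:5  d4:0 → peak 11
Frame walls@4: d1:11  d2:8  d3:0  d4:5 → peak 11
Best is Frame walls@3, peak 11.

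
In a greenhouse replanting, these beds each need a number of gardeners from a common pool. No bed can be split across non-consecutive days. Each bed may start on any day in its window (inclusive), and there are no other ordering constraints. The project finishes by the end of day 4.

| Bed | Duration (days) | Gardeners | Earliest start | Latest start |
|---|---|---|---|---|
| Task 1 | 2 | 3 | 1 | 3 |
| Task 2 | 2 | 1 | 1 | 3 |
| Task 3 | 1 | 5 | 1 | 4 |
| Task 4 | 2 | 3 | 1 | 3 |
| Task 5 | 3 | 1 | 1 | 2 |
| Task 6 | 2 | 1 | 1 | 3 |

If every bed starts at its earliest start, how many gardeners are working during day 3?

At early start, day 3 has: Task 5.
Demand: 1 = 1.

1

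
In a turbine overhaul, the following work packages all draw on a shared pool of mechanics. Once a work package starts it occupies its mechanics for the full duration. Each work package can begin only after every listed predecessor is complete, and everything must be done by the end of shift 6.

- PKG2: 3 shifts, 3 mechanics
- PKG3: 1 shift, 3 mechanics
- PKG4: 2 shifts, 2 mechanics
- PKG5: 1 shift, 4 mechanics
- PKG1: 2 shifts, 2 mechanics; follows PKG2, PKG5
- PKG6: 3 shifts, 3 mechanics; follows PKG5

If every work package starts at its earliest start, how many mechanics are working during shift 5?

At early start, shift 5 has: PKG1.
Demand: 2 = 2.

2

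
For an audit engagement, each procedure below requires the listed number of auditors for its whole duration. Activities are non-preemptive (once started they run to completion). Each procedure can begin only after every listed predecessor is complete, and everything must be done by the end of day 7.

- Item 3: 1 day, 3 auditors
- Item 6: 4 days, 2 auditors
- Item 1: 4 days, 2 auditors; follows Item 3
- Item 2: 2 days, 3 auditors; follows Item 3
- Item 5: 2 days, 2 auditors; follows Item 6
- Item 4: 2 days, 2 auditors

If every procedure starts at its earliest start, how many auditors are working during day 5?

4

At early start, day 5 has: Item 1, Item 5.
Demand: 2 + 2 = 4.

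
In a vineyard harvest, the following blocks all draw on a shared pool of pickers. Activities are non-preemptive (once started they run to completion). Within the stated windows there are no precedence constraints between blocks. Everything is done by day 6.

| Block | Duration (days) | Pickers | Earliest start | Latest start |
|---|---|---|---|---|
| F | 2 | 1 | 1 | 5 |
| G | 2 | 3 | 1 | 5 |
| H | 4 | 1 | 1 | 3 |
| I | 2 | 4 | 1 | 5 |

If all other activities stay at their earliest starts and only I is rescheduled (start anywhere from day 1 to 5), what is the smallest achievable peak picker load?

5

I@1: d1:9  d2:9  d3:1  d4:1  d5:0  d6:0 → peak 9
I@2: d1:5  d2:9  d3:5  d4:1  d5:0  d6:0 → peak 9
I@3: d1:5  d2:5  d3:5  d4:5  d5:0  d6:0 → peak 5
I@4: d1:5  d2:5  d3:1  d4:5  d5:4  d6:0 → peak 5
I@5: d1:5  d2:5  d3:1  d4:1  d5:4  d6:4 → peak 5
Best is I@3, peak 5.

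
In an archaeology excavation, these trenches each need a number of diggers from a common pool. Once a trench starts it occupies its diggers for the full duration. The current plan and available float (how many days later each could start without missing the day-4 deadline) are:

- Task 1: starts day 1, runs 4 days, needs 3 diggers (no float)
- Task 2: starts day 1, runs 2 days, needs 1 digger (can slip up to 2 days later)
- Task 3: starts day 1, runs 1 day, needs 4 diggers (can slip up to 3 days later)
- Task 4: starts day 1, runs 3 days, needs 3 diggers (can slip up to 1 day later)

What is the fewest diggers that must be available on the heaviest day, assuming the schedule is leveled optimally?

Early-start (Task 1@1, Task 2@1, Task 3@1, Task 4@1) gives peak 11: d1:11  d2:7  d3:6  d4:3.
Shift Task 3→4.
Schedule Task 1@1, Task 2@1, Task 3@4, Task 4@1: d1:7  d2:7  d3:6  d4:7 — peak 7.
Total digger-days = 27 over 4 days ⇒ peak ≥ ⌈27/4⌉ = 7, so 7 is optimal.

7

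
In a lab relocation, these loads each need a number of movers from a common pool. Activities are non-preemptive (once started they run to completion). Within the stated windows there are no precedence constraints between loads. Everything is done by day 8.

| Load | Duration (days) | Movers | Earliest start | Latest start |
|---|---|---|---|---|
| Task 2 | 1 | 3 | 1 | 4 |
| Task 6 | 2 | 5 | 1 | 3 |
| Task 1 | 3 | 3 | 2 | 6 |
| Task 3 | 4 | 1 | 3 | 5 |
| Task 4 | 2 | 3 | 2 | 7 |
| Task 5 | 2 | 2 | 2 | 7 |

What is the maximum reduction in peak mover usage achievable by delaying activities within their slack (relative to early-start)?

Early-start peak: d1:8  d2:13  d3:9  d4:4  d5:1  d6:1  d7:0  d8:0 ⇒ 13.
Leveled (Task 2@3, Task 6@1, Task 1@4, Task 3@3, Task 4@7, Task 5@7): d1:5  d2:5  d3:4  d4:4  d5:4  d6:4  d7:5  d8:5 ⇒ 5.
Reduction 13 − 5 = 8.

8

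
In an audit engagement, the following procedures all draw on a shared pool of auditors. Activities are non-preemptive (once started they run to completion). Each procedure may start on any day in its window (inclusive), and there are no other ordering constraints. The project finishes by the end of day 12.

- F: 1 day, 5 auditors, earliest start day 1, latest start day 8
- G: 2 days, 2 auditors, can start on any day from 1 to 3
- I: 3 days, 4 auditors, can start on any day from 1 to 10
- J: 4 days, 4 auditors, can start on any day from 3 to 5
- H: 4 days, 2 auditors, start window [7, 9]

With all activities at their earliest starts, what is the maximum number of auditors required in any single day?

Early-start schedule: F@1, G@1, I@1, J@3, H@7.
Load per day: day 1: 11, day 2: 6, day 3: 8, day 4: 4, day 5: 4, day 6: 4, day 7: 2, day 8: 2, day 9: 2, day 10: 2, day 11: 0, day 12: 0.
Peak is 11.

11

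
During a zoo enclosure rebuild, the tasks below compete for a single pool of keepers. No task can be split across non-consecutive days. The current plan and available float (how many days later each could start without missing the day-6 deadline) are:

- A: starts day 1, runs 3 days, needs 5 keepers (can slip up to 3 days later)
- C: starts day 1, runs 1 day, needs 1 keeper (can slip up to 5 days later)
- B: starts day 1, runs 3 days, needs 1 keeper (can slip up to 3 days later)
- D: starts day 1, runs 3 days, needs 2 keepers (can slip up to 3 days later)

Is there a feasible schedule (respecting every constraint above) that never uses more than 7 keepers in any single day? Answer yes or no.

Schedule A@1, C@4, B@4, D@4: d1:5  d2:5  d3:5  d4:4  d5:3  d6:3 — peak 5 ≤ 7.

yes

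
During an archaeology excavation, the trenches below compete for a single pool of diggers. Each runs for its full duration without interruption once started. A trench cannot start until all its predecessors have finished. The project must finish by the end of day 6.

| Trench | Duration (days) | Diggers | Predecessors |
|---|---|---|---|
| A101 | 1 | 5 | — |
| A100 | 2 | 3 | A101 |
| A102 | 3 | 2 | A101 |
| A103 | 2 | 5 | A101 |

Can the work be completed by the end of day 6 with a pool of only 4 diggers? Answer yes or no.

no

Total digger-days = 27; over 6 days the average is 27/6 > 4, so some day must exceed 4.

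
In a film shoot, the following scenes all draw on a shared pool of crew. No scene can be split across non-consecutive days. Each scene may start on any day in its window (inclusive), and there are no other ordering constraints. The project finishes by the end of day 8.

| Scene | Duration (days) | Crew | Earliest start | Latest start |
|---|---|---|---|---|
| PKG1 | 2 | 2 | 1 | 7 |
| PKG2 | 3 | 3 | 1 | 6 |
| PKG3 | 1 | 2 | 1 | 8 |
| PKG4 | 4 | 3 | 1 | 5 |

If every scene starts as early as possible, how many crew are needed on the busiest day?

Early-start schedule: PKG1@1, PKG2@1, PKG3@1, PKG4@1.
Load per day: day 1: 10, day 2: 8, day 3: 6, day 4: 3, day 5: 0, day 6: 0, day 7: 0, day 8: 0.
Peak is 10.

10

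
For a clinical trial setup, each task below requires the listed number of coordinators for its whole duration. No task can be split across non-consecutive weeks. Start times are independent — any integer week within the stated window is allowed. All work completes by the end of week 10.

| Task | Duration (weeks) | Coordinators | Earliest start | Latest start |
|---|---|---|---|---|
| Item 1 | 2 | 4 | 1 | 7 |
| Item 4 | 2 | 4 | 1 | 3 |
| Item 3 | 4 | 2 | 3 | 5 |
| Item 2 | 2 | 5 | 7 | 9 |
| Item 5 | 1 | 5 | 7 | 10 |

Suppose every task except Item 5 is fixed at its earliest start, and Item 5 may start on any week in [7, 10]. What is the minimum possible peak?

8

Item 5@7: w1:8  w2:8  w3:2  w4:2  w5:2  w6:2  w7:10  w8:5  w9:0  w10:0 → peak 10
Item 5@8: w1:8  w2:8  w3:2  w4:2  w5:2  w6:2  w7:5  w8:10  w9:0  w10:0 → peak 10
Item 5@9: w1:8  w2:8  w3:2  w4:2  w5:2  w6:2  w7:5  w8:5  w9:5  w10:0 → peak 8
Item 5@10: w1:8  w2:8  w3:2  w4:2  w5:2  w6:2  w7:5  w8:5  w9:0  w10:5 → peak 8
Best is Item 5@9, peak 8.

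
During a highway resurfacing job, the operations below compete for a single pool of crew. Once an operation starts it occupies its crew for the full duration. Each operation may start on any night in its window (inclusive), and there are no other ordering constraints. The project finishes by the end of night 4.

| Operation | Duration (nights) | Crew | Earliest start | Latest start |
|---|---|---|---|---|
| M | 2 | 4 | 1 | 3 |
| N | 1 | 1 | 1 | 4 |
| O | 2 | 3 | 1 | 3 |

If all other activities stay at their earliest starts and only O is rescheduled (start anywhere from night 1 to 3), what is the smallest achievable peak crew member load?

5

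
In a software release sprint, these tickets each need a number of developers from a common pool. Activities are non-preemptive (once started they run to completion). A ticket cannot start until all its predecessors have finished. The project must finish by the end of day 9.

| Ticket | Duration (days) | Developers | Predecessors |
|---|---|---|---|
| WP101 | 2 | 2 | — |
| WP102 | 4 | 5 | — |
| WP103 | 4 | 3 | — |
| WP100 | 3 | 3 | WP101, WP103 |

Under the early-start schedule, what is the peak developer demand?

Early-start schedule: WP101@1, WP102@1, WP103@1, WP100@5.
Load per day: day 1: 10, day 2: 10, day 3: 8, day 4: 8, day 5: 3, day 6: 3, day 7: 3, day 8: 0, day 9: 0.
Peak is 10.

10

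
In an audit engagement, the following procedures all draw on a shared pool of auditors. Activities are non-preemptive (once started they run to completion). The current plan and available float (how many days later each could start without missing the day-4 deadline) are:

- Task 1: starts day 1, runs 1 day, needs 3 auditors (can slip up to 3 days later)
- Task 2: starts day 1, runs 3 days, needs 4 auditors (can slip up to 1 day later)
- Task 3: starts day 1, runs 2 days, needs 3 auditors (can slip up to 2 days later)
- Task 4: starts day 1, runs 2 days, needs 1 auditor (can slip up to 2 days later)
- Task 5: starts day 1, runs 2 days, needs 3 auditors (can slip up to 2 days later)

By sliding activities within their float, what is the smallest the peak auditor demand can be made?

8

Early-start (Task 1@1, Task 2@1, Task 3@1, Task 4@1, Task 5@1) gives peak 14: d1:14  d2:11  d3:4  d4:0.
Shift Task 2→2, Task 5→3.
Schedule Task 1@1, Task 2@2, Task 3@1, Task 4@1, Task 5@3: d1:7  d2:8  d3:7  d4:7 — peak 8.
Total auditor-days = 29 over 4 days ⇒ peak ≥ ⌈29/4⌉ = 8, so 8 is optimal.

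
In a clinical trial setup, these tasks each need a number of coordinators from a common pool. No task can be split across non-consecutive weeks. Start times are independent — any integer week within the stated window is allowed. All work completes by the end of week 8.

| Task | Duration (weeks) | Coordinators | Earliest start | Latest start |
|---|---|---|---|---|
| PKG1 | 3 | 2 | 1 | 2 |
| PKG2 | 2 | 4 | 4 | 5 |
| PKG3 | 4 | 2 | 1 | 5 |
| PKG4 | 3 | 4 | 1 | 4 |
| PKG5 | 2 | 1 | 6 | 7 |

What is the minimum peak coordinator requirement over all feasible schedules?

6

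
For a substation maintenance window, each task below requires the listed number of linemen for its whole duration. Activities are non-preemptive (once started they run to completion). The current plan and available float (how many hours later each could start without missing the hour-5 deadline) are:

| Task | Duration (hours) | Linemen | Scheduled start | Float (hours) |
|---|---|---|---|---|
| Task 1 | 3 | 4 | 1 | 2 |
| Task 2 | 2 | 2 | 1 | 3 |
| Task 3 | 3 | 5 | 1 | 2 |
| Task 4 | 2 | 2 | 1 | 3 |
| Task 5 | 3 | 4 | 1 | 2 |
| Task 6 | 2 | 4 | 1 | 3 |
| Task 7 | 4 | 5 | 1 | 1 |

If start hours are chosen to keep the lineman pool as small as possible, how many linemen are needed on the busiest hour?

18

Early-start (Task 1@1, Task 2@1, Task 3@1, Task 4@1, Task 5@1, Task 6@1, Task 7@1) gives peak 26: h1:26  h2:26  h3:18  h4:5  h5:0.
Shift Task 5→3, Task 6→4.
Schedule Task 1@1, Task 2@1, Task 3@1, Task 4@1, Task 5@3, Task 6@4, Task 7@1: h1:18  h2:18  h3:18  h4:13  h5:8 — peak 18.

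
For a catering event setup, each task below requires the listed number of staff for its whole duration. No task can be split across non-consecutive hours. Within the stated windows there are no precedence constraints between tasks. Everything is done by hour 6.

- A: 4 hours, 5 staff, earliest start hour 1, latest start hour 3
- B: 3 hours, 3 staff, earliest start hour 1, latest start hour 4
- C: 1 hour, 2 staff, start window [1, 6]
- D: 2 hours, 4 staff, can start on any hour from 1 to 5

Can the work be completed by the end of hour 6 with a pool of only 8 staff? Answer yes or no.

Schedule A@1, B@1, C@4, D@5: h1:8  h2:8  h3:8  h4:7  h5:4  h6:4 — peak 8 ≤ 8.

yes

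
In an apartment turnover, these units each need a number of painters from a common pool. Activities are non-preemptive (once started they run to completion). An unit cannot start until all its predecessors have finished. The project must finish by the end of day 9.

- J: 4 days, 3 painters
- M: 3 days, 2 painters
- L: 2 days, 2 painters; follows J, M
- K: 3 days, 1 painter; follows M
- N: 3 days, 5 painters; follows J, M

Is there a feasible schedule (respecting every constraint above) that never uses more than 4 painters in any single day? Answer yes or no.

Total painter-days = 40; over 9 days the average is 40/9 > 4, so some day must exceed 4.

no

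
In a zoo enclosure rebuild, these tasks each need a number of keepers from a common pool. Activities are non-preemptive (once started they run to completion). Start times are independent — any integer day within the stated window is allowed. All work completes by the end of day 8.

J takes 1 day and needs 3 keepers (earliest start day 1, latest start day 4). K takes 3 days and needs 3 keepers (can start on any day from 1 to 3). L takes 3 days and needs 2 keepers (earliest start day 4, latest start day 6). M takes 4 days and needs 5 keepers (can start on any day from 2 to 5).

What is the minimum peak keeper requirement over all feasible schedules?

7

Early-start (J@1, K@1, L@4, M@2) gives peak 8: d1:6  d2:8  d3:8  d4:7  d5:7  d6:2  d7:0  d8:0.
Shift M→4.
Schedule J@1, K@1, L@4, M@4: d1:6  d2:3  d3:3  d4:7  d5:7  d6:7  d7:5  d8:0 — peak 7.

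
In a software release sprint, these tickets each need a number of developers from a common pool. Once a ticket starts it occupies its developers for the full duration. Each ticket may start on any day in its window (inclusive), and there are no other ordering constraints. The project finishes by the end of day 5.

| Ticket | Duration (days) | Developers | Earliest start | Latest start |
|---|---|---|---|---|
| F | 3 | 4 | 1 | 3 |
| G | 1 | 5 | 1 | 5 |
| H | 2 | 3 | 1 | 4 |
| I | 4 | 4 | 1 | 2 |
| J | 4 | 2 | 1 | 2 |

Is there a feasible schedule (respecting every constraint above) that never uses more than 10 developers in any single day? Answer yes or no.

yes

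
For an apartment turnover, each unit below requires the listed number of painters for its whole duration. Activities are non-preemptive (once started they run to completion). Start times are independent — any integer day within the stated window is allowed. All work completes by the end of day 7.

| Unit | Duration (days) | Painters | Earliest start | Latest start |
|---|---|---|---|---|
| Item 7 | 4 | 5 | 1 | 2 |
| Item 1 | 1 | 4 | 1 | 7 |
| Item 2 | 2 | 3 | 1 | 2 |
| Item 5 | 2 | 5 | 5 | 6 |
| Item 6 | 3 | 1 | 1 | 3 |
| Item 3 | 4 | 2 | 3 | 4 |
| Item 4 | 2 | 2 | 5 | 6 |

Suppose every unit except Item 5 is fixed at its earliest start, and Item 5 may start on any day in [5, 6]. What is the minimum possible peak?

13

Item 5@5: d1:13  d2:9  d3:8  d4:7  d5:9  d6:9  d7:0 → peak 13
Item 5@6: d1:13  d2:9  d3:8  d4:7  d5:4  d6:9  d7:5 → peak 13
Best is Item 5@5, peak 13.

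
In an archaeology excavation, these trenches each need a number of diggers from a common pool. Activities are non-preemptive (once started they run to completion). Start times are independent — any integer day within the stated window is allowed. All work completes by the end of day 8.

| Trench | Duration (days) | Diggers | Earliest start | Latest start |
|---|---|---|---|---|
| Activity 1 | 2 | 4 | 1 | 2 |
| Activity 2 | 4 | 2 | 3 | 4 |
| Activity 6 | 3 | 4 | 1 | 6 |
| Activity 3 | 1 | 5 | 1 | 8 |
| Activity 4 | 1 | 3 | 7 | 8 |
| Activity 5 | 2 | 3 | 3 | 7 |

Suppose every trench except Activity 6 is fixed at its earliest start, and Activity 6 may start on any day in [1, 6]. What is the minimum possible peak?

Activity 6@1: d1:13  d2:8  d3:9  d4:5  d5:2  d6:2  d7:3  d8:0 → peak 13
Activity 6@2: d1:9  d2:8  d3:9  d4:9  d5:2  d6:2  d7:3  d8:0 → peak 9
Activity 6@3: d1:9  d2:4  d3:9  d4:9  d5:6  d6:2  d7:3  d8:0 → peak 9
Activity 6@4: d1:9  d2:4  d3:5  d4:9  d5:6  d6:6  d7:3  d8:0 → peak 9
Activity 6@5: d1:9  d2:4  d3:5  d4:5  d5:6  d6:6  d7:7  d8:0 → peak 9
Activity 6@6: d1:9  d2:4  d3:5  d4:5  d5:2  d6:6  d7:7  d8:4 → peak 9
Best is Activity 6@2, peak 9.

9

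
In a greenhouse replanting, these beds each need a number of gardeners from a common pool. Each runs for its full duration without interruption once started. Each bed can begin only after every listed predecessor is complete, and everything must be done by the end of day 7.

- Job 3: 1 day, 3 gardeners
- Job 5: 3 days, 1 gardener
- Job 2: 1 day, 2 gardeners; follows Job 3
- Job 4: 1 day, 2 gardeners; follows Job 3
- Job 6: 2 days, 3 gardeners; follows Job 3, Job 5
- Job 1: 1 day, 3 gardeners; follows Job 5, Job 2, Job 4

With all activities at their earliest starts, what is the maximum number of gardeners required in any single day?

6

Early-start schedule: Job 3@1, Job 5@1, Job 2@2, Job 4@2, Job 6@4, Job 1@4.
Load per day: day 1: 4, day 2: 5, day 3: 1, day 4: 6, day 5: 3, day 6: 0, day 7: 0.
Peak is 6.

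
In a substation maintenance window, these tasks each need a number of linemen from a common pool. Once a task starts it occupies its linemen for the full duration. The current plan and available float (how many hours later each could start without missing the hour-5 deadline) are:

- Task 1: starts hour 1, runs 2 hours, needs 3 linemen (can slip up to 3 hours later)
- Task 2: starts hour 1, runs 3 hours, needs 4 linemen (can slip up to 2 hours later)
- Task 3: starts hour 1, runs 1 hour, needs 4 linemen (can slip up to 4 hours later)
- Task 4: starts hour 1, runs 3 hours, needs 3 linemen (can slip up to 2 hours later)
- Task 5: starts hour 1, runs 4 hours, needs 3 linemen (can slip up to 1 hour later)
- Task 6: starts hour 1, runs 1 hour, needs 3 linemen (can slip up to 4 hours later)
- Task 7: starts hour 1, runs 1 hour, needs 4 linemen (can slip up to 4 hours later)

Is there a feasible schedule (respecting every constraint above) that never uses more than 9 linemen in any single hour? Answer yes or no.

no

Total lineman-hours = 50; over 5 hours the average is 50/5 > 9, so some hour must exceed 9.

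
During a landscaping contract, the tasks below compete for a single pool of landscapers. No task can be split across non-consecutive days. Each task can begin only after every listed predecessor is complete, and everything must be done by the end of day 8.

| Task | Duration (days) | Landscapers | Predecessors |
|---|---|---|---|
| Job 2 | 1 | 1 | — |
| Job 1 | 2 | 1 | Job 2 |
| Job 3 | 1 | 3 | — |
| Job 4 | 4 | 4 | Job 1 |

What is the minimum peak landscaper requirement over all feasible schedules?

Schedule Job 2@1, Job 1@2, Job 3@1, Job 4@4: d1:4  d2:1  d3:1  d4:4  d5:4  d6:4  d7:4  d8:0 — peak 4.

4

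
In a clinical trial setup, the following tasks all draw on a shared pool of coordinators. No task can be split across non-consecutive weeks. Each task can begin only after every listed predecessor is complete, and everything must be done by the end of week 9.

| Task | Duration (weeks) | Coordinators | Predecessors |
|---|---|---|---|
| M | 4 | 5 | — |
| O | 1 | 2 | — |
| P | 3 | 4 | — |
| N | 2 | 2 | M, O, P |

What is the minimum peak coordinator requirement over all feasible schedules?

6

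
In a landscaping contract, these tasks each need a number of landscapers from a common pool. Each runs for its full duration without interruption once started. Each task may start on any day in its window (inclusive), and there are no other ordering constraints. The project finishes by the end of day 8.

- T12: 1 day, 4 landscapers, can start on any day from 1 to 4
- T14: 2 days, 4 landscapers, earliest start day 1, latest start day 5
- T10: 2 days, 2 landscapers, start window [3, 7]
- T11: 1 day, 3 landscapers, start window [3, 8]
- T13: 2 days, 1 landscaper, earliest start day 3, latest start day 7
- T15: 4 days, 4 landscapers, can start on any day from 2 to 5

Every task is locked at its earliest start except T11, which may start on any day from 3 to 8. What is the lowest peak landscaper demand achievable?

8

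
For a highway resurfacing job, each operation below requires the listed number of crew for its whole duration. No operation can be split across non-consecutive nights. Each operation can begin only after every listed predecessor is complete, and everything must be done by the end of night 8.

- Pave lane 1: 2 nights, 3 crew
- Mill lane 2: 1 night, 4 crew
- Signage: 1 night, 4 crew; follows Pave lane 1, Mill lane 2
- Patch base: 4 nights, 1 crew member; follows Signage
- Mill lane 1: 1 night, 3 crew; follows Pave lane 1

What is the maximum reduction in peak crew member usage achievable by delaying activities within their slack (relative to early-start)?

3

Early-start peak: n1:7  n2:3  n3:7  n4:1  n5:1  n6:1  n7:1  n8:0 ⇒ 7.
Leveled (Pave lane 1@1, Mill lane 2@3, Signage@4, Patch base@5, Mill lane 1@5): n1:3  n2:3  n3:4  n4:4  n5:4  n6:1  n7:1  n8:1 ⇒ 4.
Reduction 7 − 4 = 3.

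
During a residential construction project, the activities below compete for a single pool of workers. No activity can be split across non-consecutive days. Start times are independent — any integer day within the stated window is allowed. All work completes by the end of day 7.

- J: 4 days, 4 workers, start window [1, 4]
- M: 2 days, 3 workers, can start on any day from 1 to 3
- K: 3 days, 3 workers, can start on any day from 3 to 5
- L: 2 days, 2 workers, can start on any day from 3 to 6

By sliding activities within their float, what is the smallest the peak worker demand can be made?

7

Early-start (J@1, M@1, K@3, L@3) gives peak 9: d1:7  d2:7  d3:9  d4:9  d5:3  d6:0  d7:0.
Shift L→5.
Schedule J@1, M@1, K@3, L@5: d1:7  d2:7  d3:7  d4:7  d5:5  d6:2  d7:0 — peak 7.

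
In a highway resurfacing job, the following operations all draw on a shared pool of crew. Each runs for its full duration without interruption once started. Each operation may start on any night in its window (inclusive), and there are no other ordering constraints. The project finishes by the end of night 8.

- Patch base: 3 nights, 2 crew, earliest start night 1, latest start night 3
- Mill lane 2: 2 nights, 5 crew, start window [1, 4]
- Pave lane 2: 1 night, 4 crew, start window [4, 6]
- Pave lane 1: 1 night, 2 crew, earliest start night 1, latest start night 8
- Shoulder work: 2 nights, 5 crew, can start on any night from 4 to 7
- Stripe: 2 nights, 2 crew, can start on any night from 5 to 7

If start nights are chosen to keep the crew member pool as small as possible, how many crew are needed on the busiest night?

Early-start (Patch base@1, Mill lane 2@1, Pave lane 2@4, Pave lane 1@1, Shoulder work@4, Stripe@5) gives peak 9: n1:9  n2:7  n3:2  n4:9  n5:7  n6:2  n7:0  n8:0.
Shift Patch base→3, Pave lane 1→3, Shoulder work→7.
Schedule Patch base@3, Mill lane 2@1, Pave lane 2@4, Pave lane 1@3, Shoulder work@7, Stripe@5: n1:5  n2:5  n3:4  n4:6  n5:4  n6:2  n7:5  n8:5 — peak 6.

6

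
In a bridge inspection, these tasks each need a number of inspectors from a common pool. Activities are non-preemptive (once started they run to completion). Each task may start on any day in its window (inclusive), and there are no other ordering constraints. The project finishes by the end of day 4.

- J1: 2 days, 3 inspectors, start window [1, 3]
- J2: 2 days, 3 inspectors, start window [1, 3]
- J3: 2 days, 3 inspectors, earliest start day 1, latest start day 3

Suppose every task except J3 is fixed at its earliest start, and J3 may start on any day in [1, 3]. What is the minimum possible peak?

6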